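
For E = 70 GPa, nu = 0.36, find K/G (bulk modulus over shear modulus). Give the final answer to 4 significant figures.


G = E / (2*(1+nu))
G = 70 / (2*(1+0.36)) = 25.7353 GPa
K = E / (3*(1-2*nu))
K = 70 / (3*(1-2*0.36)) = 83.3333 GPa
K/G = 83.3333 / 25.7353 = 3.238


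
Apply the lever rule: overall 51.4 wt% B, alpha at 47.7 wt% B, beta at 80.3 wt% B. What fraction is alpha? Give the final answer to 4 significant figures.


f_alpha = (C_beta - C0) / (C_beta - C_alpha)
f_alpha = (80.3 - 51.4) / (80.3 - 47.7)
f_alpha = 0.8865


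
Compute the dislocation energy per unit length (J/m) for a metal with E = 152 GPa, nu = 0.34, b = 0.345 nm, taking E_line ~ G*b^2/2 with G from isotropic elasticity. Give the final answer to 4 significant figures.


Step 1: G = E / (2*(1+nu))
G = 152 / (2*(1+0.34)) = 56.7164 GPa = 5.67164e+10 Pa
Step 2: E_line = G*b^2/2
b = 0.345 nm = 3.45e-10 m
E_line = 0.5 * 5.67164e+10 * (3.45e-10)^2 = 3.375e-09 J/m


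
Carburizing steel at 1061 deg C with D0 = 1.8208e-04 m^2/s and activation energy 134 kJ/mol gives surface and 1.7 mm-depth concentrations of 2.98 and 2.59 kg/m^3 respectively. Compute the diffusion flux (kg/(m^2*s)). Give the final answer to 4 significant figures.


Step 1: D = D0 * exp(-Qd/(R*T))
T = 1061 + 273.15 = 1334.15 K
D = 1.8208e-04 * exp(-134e3 / (8.314 * 1334.15)) = 1.03206e-09 m^2/s
Step 2: J = D * (C1 - C2) / dx
J = 1.03206e-09 * (2.98 - 2.59) / 1.7e-03
J = 2.368e-07 kg/(m^2*s)


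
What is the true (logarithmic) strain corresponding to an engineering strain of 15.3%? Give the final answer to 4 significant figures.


epsilon_true = ln(1 + epsilon_eng)
epsilon_true = ln(1 + 0.153)
epsilon_true = 0.1424


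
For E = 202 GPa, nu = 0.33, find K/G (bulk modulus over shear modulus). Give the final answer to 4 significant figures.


G = E / (2*(1+nu))
G = 202 / (2*(1+0.33)) = 75.9398 GPa
K = E / (3*(1-2*nu))
K = 202 / (3*(1-2*0.33)) = 198.039 GPa
K/G = 198.039 / 75.9398 = 2.608


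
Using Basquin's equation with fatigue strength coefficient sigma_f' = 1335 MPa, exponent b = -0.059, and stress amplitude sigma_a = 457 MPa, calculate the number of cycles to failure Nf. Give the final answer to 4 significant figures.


sigma_a = sigma_f' * (2*Nf)^b
2*Nf = (sigma_a / sigma_f')^(1/b)
2*Nf = (457 / 1335)^(1/-0.059)
2*Nf = 7.77917e+07
Nf = 3.89e+07 cycles


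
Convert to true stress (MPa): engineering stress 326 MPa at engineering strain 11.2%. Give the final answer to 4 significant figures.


sigma_true = sigma_eng * (1 + epsilon_eng)
sigma_true = 326 * (1 + 0.112)
sigma_true = 362.5 MPa


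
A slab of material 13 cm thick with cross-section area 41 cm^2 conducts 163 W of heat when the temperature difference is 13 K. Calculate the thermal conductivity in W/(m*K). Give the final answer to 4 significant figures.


k = Q*L / (A*dT)
L = 0.13 m, A = 4.1e-03 m^2
k = 163 * 0.13 / (4.1e-03 * 13)
k = 397.6 W/(m*K)


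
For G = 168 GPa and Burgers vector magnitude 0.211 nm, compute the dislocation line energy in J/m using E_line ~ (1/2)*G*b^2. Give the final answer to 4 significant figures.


E = G*b^2/2
b = 0.211 nm = 2.11e-10 m
G = 168 GPa = 1.68e+11 Pa
E = 0.5 * 1.68e+11 * (2.11e-10)^2
E = 3.74e-09 J/m


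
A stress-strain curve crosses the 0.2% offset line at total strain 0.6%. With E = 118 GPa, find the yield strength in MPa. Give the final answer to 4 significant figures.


Offset strain = 0.002
Elastic strain at yield = total_strain - offset = 6e-03 - 0.002 = 4e-03
sigma_y = E * elastic_strain = 118000 * 4e-03
sigma_y = 472 MPa


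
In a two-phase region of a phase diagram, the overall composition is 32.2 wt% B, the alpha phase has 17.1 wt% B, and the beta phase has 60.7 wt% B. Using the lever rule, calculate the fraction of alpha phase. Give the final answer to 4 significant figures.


f_alpha = (C_beta - C0) / (C_beta - C_alpha)
f_alpha = (60.7 - 32.2) / (60.7 - 17.1)
f_alpha = 0.6537


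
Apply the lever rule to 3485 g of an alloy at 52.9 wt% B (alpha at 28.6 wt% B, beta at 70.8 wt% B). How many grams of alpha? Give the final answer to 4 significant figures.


f_alpha = (C_beta - C0) / (C_beta - C_alpha)
f_alpha = (70.8 - 52.9) / (70.8 - 28.6) = 0.424171
m_alpha = f_alpha * m_total = 0.424171 * 3485 = 1478 g


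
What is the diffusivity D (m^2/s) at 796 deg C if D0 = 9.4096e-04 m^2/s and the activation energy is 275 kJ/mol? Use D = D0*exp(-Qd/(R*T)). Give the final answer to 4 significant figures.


D = D0 * exp(-Qd / (R*T))
T = 1069.15 K
D = 9.4096e-04 * exp(-275e3 / (8.314 * 1069.15))
D = 3.448e-17 m^2/s


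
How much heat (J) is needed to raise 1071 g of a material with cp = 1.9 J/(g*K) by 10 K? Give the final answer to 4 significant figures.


Q = m * cp * dT
Q = 1071 * 1.9 * 10
Q = 20350 J


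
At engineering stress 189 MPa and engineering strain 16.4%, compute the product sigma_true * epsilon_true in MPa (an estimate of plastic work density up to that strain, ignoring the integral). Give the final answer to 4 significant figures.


sigma_true = sigma_eng * (1 + epsilon_eng)
sigma_true = 189 * (1 + 0.164) = 219.996 MPa
epsilon_true = ln(1 + epsilon_eng)
epsilon_true = ln(1 + 0.164) = 0.151862
sigma_true * epsilon_true = 219.996 * 0.151862 = 33.41 MPa


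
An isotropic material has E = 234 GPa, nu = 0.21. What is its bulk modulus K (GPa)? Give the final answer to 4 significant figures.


K = E / (3*(1-2*nu))
K = 234 / (3*(1-2*0.21))
K = 134.5 GPa


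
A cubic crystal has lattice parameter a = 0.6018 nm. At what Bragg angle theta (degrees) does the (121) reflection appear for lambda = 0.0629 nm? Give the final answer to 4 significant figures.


d = a / sqrt(h^2+k^2+l^2)
d = 0.6018 / sqrt(6) = 0.245684 nm
lambda = 2*d*sin(theta)  =>  sin(theta) = lambda / (2*d)
sin(theta) = 0.0629 / (2 * 0.245684) = 0.12801
theta = 7.355 deg


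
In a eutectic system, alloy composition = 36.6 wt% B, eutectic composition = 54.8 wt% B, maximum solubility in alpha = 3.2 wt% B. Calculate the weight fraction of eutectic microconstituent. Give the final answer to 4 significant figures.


f_primary = (C_e - C0) / (C_e - C_alpha_max)
f_primary = (54.8 - 36.6) / (54.8 - 3.2)
f_primary = 0.352713
f_eutectic = 1 - 0.352713 = 0.6473


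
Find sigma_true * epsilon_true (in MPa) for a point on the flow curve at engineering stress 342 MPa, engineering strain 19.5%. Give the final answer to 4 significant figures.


sigma_true = sigma_eng * (1 + epsilon_eng)
sigma_true = 342 * (1 + 0.195) = 408.69 MPa
epsilon_true = ln(1 + epsilon_eng)
epsilon_true = ln(1 + 0.195) = 0.178146
sigma_true * epsilon_true = 408.69 * 0.178146 = 72.81 MPa


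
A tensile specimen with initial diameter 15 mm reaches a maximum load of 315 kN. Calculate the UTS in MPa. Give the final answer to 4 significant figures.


A0 = pi*(d/2)^2 = pi*(15/2)^2 = 176.715 mm^2
UTS = F_max / A0 = 315*1000 / 176.715
UTS = 1783 MPa


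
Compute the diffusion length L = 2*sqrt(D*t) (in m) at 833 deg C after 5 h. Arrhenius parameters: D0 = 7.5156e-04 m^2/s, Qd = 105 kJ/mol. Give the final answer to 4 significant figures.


Step 1: D = D0 * exp(-Qd/(R*T))
T = 1106.15 K
D = 7.5156e-04 * exp(-105e3 / (8.314 * 1106.15)) = 8.26937e-09 m^2/s
Step 2: L = 2*sqrt(D*t)
t = 5 h = 18000 s
L = 2*sqrt(8.26937e-09 * 18000) = 0.0244 m


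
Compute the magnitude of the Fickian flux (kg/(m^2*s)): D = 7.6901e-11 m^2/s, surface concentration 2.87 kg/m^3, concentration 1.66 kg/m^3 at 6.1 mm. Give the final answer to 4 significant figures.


J = -D * (dC/dx) = D * (C1 - C2) / dx
J = 7.6901e-11 * (2.87 - 1.66) / 6.1e-03
J = 1.525e-08 kg/(m^2*s)


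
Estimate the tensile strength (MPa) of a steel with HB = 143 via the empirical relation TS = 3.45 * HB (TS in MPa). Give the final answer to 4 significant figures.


TS (MPa) = 3.45 * HB
TS = 3.45 * 143
TS = 493.4 MPa


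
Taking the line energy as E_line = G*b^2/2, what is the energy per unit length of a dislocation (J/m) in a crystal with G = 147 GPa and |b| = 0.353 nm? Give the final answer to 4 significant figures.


E = G*b^2/2
b = 0.353 nm = 3.53e-10 m
G = 147 GPa = 1.47e+11 Pa
E = 0.5 * 1.47e+11 * (3.53e-10)^2
E = 9.159e-09 J/m


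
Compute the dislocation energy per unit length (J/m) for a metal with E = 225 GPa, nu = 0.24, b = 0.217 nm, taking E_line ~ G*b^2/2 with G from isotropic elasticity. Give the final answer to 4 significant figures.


Step 1: G = E / (2*(1+nu))
G = 225 / (2*(1+0.24)) = 90.7258 GPa = 9.07258e+10 Pa
Step 2: E_line = G*b^2/2
b = 0.217 nm = 2.17e-10 m
E_line = 0.5 * 9.07258e+10 * (2.17e-10)^2 = 2.136e-09 J/m


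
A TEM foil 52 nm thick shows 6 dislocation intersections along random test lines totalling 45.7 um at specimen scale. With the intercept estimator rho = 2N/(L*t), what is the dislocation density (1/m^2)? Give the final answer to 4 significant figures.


rho = 2N / (L * t)
L = 45.7 um = 4.57e-05 m, t = 52 nm = 5.2e-08 m
rho = 2 * 6 / (4.57e-05 * 5.2e-08)
rho = 5.05e+12 1/m^2


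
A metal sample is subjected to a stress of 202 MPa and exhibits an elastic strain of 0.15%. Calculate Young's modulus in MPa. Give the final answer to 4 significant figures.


E = sigma / epsilon
epsilon = 0.15% = 1.5e-03
E = 202 / 1.5e-03
E = 134700 MPa


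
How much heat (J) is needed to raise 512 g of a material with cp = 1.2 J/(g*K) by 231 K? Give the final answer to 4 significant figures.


Q = m * cp * dT
Q = 512 * 1.2 * 231
Q = 141900 J


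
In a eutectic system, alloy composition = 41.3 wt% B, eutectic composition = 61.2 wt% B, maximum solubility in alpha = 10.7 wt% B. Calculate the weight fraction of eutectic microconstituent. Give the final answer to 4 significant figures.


f_primary = (C_e - C0) / (C_e - C_alpha_max)
f_primary = (61.2 - 41.3) / (61.2 - 10.7)
f_primary = 0.394059
f_eutectic = 1 - 0.394059 = 0.6059


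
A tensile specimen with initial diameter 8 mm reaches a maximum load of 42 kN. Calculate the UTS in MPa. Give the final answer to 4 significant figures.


A0 = pi*(d/2)^2 = pi*(8/2)^2 = 50.2655 mm^2
UTS = F_max / A0 = 42*1000 / 50.2655
UTS = 835.6 MPa


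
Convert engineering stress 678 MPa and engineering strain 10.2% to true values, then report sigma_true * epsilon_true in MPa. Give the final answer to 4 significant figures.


sigma_true = sigma_eng * (1 + epsilon_eng)
sigma_true = 678 * (1 + 0.102) = 747.156 MPa
epsilon_true = ln(1 + epsilon_eng)
epsilon_true = ln(1 + 0.102) = 0.0971267
sigma_true * epsilon_true = 747.156 * 0.0971267 = 72.57 MPa


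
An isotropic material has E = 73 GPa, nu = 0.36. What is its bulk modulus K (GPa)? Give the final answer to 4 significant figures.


K = E / (3*(1-2*nu))
K = 73 / (3*(1-2*0.36))
K = 86.9 GPa


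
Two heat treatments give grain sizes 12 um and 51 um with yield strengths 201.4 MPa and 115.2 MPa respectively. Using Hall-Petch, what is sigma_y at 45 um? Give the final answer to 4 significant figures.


sigma_y = sigma0 + k / sqrt(d)
1/sqrt(d1) = 1/sqrt(1.2e-05) = 288.675;  1/sqrt(d2) = 140.028
k = (sigma1 - sigma2) / (1/sqrt(d1) - 1/sqrt(d2)) = (201.4 - 115.2) / (288.675 - 140.028) = 0.579897 MPa*m^0.5
sigma0 = sigma1 - k/sqrt(d1) = 201.4 - 0.579897*288.675 = 33.9982 MPa
sigma_y(d3) = 33.9982 + 0.579897 / sqrt(4.5e-05) = 120.4 MPa


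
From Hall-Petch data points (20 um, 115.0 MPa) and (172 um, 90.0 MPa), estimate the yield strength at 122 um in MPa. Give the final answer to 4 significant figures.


sigma_y = sigma0 + k / sqrt(d)
1/sqrt(d1) = 1/sqrt(2e-05) = 223.607;  1/sqrt(d2) = 76.2493
k = (sigma1 - sigma2) / (1/sqrt(d1) - 1/sqrt(d2)) = (115.0 - 90.0) / (223.607 - 76.2493) = 0.169655 MPa*m^0.5
sigma0 = sigma1 - k/sqrt(d1) = 115.0 - 0.169655*223.607 = 77.0639 MPa
sigma_y(d3) = 77.0639 + 0.169655 / sqrt(1.22e-04) = 92.42 MPa


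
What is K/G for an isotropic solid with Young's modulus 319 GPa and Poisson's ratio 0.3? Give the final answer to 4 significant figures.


G = E / (2*(1+nu))
G = 319 / (2*(1+0.3)) = 122.692 GPa
K = E / (3*(1-2*nu))
K = 319 / (3*(1-2*0.3)) = 265.833 GPa
K/G = 265.833 / 122.692 = 2.167


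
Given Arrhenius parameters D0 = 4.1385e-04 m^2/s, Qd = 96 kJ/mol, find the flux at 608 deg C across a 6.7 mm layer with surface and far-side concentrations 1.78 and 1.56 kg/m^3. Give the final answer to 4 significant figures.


Step 1: D = D0 * exp(-Qd/(R*T))
T = 608 + 273.15 = 881.15 K
D = 4.1385e-04 * exp(-96e3 / (8.314 * 881.15)) = 8.42849e-10 m^2/s
Step 2: J = D * (C1 - C2) / dx
J = 8.42849e-10 * (1.78 - 1.56) / 6.7e-03
J = 2.768e-08 kg/(m^2*s)


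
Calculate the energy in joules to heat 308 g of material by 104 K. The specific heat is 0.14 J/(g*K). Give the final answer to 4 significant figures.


Q = m * cp * dT
Q = 308 * 0.14 * 104
Q = 4484 J


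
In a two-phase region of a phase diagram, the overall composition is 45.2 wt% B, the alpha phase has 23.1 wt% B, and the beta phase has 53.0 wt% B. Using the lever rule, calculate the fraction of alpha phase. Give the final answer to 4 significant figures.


f_alpha = (C_beta - C0) / (C_beta - C_alpha)
f_alpha = (53.0 - 45.2) / (53.0 - 23.1)
f_alpha = 0.2609


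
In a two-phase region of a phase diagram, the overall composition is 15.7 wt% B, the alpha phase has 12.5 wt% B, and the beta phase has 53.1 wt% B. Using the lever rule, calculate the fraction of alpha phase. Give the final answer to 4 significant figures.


f_alpha = (C_beta - C0) / (C_beta - C_alpha)
f_alpha = (53.1 - 15.7) / (53.1 - 12.5)
f_alpha = 0.9212


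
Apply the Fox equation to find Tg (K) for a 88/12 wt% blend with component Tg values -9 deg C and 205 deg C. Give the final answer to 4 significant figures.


1/Tg = w1/Tg1 + w2/Tg2 (in Kelvin)
Tg1 = 264.15 K, Tg2 = 478.15 K
1/Tg = 0.88/264.15 + 0.12/478.15
Tg = 279.1 K


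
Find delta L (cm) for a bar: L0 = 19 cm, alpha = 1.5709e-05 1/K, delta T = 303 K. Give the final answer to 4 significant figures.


dL = L0 * alpha * dT
dL = 19 * 1.5709e-05 * 303
dL = 0.09044 cm


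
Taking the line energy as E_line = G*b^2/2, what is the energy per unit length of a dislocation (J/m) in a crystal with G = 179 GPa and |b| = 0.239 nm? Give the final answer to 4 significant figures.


E = G*b^2/2
b = 0.239 nm = 2.39e-10 m
G = 179 GPa = 1.79e+11 Pa
E = 0.5 * 1.79e+11 * (2.39e-10)^2
E = 5.112e-09 J/m


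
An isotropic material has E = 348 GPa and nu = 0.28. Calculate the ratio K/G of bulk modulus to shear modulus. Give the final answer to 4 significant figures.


G = E / (2*(1+nu))
G = 348 / (2*(1+0.28)) = 135.938 GPa
K = E / (3*(1-2*nu))
K = 348 / (3*(1-2*0.28)) = 263.636 GPa
K/G = 263.636 / 135.938 = 1.939


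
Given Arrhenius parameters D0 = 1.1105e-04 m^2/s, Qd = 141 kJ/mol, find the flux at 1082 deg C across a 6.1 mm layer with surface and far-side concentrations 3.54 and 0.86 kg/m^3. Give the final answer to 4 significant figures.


Step 1: D = D0 * exp(-Qd/(R*T))
T = 1082 + 273.15 = 1355.15 K
D = 1.1105e-04 * exp(-141e3 / (8.314 * 1355.15)) = 4.07791e-10 m^2/s
Step 2: J = D * (C1 - C2) / dx
J = 4.07791e-10 * (3.54 - 0.86) / 6.1e-03
J = 1.792e-07 kg/(m^2*s)


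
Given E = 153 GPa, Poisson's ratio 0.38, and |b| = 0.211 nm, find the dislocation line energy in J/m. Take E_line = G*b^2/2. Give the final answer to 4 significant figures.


Step 1: G = E / (2*(1+nu))
G = 153 / (2*(1+0.38)) = 55.4348 GPa = 5.54348e+10 Pa
Step 2: E_line = G*b^2/2
b = 0.211 nm = 2.11e-10 m
E_line = 0.5 * 5.54348e+10 * (2.11e-10)^2 = 1.234e-09 J/m


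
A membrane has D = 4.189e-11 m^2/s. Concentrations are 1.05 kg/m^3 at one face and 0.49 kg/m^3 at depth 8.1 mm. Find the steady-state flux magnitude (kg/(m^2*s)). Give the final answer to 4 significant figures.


J = -D * (dC/dx) = D * (C1 - C2) / dx
J = 4.189e-11 * (1.05 - 0.49) / 8.1e-03
J = 2.896e-09 kg/(m^2*s)


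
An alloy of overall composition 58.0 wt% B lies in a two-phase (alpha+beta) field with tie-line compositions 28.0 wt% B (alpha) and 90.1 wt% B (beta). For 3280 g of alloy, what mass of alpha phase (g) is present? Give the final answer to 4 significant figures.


f_alpha = (C_beta - C0) / (C_beta - C_alpha)
f_alpha = (90.1 - 58.0) / (90.1 - 28.0) = 0.516908
m_alpha = f_alpha * m_total = 0.516908 * 3280 = 1695 g


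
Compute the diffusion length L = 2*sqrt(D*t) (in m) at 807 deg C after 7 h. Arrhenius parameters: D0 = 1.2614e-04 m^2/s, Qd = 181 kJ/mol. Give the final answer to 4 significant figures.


Step 1: D = D0 * exp(-Qd/(R*T))
T = 1080.15 K
D = 1.2614e-04 * exp(-181e3 / (8.314 * 1080.15)) = 2.22645e-13 m^2/s
Step 2: L = 2*sqrt(D*t)
t = 7 h = 25200 s
L = 2*sqrt(2.22645e-13 * 25200) = 1.498e-04 m


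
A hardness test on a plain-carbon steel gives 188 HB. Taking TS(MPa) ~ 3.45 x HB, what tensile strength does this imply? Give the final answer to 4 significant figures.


TS (MPa) = 3.45 * HB
TS = 3.45 * 188
TS = 648.6 MPa


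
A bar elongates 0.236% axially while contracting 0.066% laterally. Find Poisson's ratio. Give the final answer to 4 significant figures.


nu = -epsilon_lat / epsilon_axial
Lateral strain is contraction (negative), so using magnitudes:
nu = 0.066 / 0.236
nu = 0.2797


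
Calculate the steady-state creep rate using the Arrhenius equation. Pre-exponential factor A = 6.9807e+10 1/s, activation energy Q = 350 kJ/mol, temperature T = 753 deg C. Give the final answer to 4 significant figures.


rate = A * exp(-Q / (R*T))
T = 753 + 273.15 = 1026.15 K
rate = 6.9807e+10 * exp(-350e3 / (8.314 * 1026.15))
rate = 1.064e-07 1/s


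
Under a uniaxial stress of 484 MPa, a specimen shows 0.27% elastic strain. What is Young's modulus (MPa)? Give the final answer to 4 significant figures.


E = sigma / epsilon
epsilon = 0.27% = 2.7e-03
E = 484 / 2.7e-03
E = 179300 MPa


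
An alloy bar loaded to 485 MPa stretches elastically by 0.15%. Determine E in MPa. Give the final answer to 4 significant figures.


E = sigma / epsilon
epsilon = 0.15% = 1.5e-03
E = 485 / 1.5e-03
E = 323300 MPa


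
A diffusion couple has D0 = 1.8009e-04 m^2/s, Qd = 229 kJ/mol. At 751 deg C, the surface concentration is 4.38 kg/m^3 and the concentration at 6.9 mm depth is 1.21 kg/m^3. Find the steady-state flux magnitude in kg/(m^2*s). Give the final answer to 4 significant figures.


Step 1: D = D0 * exp(-Qd/(R*T))
T = 751 + 273.15 = 1024.15 K
D = 1.8009e-04 * exp(-229e3 / (8.314 * 1024.15)) = 3.76183e-16 m^2/s
Step 2: J = D * (C1 - C2) / dx
J = 3.76183e-16 * (4.38 - 1.21) / 6.9e-03
J = 1.728e-13 kg/(m^2*s)


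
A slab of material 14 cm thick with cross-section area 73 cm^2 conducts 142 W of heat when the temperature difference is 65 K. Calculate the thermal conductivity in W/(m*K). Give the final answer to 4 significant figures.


k = Q*L / (A*dT)
L = 0.14 m, A = 7.3e-03 m^2
k = 142 * 0.14 / (7.3e-03 * 65)
k = 41.9 W/(m*K)


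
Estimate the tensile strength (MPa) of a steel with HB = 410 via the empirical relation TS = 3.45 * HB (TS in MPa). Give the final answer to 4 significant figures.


TS (MPa) = 3.45 * HB
TS = 3.45 * 410
TS = 1415 MPa


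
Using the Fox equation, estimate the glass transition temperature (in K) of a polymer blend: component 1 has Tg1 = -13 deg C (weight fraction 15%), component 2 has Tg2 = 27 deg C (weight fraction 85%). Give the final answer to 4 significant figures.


1/Tg = w1/Tg1 + w2/Tg2 (in Kelvin)
Tg1 = 260.15 K, Tg2 = 300.15 K
1/Tg = 0.15/260.15 + 0.85/300.15
Tg = 293.4 K


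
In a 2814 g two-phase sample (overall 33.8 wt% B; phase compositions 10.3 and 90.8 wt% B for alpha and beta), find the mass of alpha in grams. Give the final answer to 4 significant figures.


f_alpha = (C_beta - C0) / (C_beta - C_alpha)
f_alpha = (90.8 - 33.8) / (90.8 - 10.3) = 0.708075
m_alpha = f_alpha * m_total = 0.708075 * 2814 = 1993 g


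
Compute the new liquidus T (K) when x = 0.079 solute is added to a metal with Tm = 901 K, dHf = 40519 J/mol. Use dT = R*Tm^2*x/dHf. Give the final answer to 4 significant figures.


dT = R*Tm^2*x / dHf
dT = 8.314 * 901^2 * 0.079 / 40519
dT = 13.1592 K
T_new = 901 - 13.1592 = 887.8 K


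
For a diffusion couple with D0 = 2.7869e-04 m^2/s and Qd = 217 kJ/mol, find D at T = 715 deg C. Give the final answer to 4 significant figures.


D = D0 * exp(-Qd / (R*T))
T = 988.15 K
D = 2.7869e-04 * exp(-217e3 / (8.314 * 988.15))
D = 9.416e-16 m^2/s


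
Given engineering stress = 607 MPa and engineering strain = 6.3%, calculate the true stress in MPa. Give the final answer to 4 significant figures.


sigma_true = sigma_eng * (1 + epsilon_eng)
sigma_true = 607 * (1 + 0.063)
sigma_true = 645.2 MPa


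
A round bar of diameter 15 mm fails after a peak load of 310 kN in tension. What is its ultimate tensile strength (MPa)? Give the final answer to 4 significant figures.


A0 = pi*(d/2)^2 = pi*(15/2)^2 = 176.715 mm^2
UTS = F_max / A0 = 310*1000 / 176.715
UTS = 1754 MPa


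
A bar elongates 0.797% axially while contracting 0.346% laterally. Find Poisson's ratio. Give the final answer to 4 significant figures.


nu = -epsilon_lat / epsilon_axial
Lateral strain is contraction (negative), so using magnitudes:
nu = 0.346 / 0.797
nu = 0.4341


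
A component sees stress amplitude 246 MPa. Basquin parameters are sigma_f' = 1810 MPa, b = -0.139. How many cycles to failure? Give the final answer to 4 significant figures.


sigma_a = sigma_f' * (2*Nf)^b
2*Nf = (sigma_a / sigma_f')^(1/b)
2*Nf = (246 / 1810)^(1/-0.139)
2*Nf = 1.72014e+06
Nf = 860100 cycles


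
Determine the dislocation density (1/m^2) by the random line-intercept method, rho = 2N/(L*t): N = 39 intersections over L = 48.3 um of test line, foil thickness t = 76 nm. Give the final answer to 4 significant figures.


rho = 2N / (L * t)
L = 48.3 um = 4.83e-05 m, t = 76 nm = 7.6e-08 m
rho = 2 * 39 / (4.83e-05 * 7.6e-08)
rho = 2.125e+13 1/m^2


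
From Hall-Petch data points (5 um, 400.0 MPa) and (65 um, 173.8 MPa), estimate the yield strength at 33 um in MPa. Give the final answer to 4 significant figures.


sigma_y = sigma0 + k / sqrt(d)
1/sqrt(d1) = 1/sqrt(5e-06) = 447.214;  1/sqrt(d2) = 124.035
k = (sigma1 - sigma2) / (1/sqrt(d1) - 1/sqrt(d2)) = (400.0 - 173.8) / (447.214 - 124.035) = 0.699922 MPa*m^0.5
sigma0 = sigma1 - k/sqrt(d1) = 400.0 - 0.699922*447.214 = 86.9854 MPa
sigma_y(d3) = 86.9854 + 0.699922 / sqrt(3.3e-05) = 208.8 MPa


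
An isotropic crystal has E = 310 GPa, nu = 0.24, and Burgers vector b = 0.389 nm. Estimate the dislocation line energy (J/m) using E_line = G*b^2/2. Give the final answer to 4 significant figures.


Step 1: G = E / (2*(1+nu))
G = 310 / (2*(1+0.24)) = 125 GPa = 1.25e+11 Pa
Step 2: E_line = G*b^2/2
b = 0.389 nm = 3.89e-10 m
E_line = 0.5 * 1.25e+11 * (3.89e-10)^2 = 9.458e-09 J/m


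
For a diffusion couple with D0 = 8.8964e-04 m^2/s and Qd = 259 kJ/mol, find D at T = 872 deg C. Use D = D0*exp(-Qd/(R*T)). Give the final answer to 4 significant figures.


D = D0 * exp(-Qd / (R*T))
T = 1145.15 K
D = 8.8964e-04 * exp(-259e3 / (8.314 * 1145.15))
D = 1.364e-15 m^2/s


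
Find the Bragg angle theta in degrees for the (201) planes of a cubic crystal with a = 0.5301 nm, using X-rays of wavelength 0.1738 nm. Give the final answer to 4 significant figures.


d = a / sqrt(h^2+k^2+l^2)
d = 0.5301 / sqrt(5) = 0.237068 nm
lambda = 2*d*sin(theta)  =>  sin(theta) = lambda / (2*d)
sin(theta) = 0.1738 / (2 * 0.237068) = 0.366562
theta = 21.5 deg


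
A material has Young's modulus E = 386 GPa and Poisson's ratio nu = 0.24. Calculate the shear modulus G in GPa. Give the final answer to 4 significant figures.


G = E / (2*(1+nu))
G = 386 / (2*(1+0.24))
G = 155.6 GPa


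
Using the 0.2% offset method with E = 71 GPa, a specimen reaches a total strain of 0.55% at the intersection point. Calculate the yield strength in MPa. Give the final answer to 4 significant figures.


Offset strain = 0.002
Elastic strain at yield = total_strain - offset = 5.5e-03 - 0.002 = 3.5e-03
sigma_y = E * elastic_strain = 71000 * 3.5e-03
sigma_y = 248.5 MPa


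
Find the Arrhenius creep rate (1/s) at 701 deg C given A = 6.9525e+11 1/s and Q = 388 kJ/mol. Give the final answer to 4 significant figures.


rate = A * exp(-Q / (R*T))
T = 701 + 273.15 = 974.15 K
rate = 6.9525e+11 * exp(-388e3 / (8.314 * 974.15))
rate = 1.088e-09 1/s


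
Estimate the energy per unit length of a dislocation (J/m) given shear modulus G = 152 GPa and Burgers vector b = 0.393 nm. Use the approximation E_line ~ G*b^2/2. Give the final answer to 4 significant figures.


E = G*b^2/2
b = 0.393 nm = 3.93e-10 m
G = 152 GPa = 1.52e+11 Pa
E = 0.5 * 1.52e+11 * (3.93e-10)^2
E = 1.174e-08 J/m


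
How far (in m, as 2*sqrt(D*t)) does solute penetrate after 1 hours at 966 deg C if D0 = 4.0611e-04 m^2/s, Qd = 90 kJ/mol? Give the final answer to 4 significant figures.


Step 1: D = D0 * exp(-Qd/(R*T))
T = 1239.15 K
D = 4.0611e-04 * exp(-90e3 / (8.314 * 1239.15)) = 6.52653e-08 m^2/s
Step 2: L = 2*sqrt(D*t)
t = 1 h = 3600 s
L = 2*sqrt(6.52653e-08 * 3600) = 0.03066 m


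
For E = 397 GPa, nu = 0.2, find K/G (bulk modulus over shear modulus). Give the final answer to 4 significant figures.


G = E / (2*(1+nu))
G = 397 / (2*(1+0.2)) = 165.417 GPa
K = E / (3*(1-2*nu))
K = 397 / (3*(1-2*0.2)) = 220.556 GPa
K/G = 220.556 / 165.417 = 1.333


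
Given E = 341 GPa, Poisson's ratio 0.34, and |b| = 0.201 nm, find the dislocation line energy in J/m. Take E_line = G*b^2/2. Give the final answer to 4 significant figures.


Step 1: G = E / (2*(1+nu))
G = 341 / (2*(1+0.34)) = 127.239 GPa = 1.27239e+11 Pa
Step 2: E_line = G*b^2/2
b = 0.201 nm = 2.01e-10 m
E_line = 0.5 * 1.27239e+11 * (2.01e-10)^2 = 2.57e-09 J/m


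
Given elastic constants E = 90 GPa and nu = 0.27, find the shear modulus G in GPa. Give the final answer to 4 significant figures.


G = E / (2*(1+nu))
G = 90 / (2*(1+0.27))
G = 35.43 GPa


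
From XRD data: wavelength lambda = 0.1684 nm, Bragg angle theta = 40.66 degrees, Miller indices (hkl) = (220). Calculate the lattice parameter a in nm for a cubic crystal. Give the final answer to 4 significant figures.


d = lambda / (2*sin(theta))
d = 0.1684 / (2*sin(40.66 deg))
d = 0.129227 nm
a = d * sqrt(h^2+k^2+l^2) = 0.129227 * sqrt(8)
a = 0.3655 nm


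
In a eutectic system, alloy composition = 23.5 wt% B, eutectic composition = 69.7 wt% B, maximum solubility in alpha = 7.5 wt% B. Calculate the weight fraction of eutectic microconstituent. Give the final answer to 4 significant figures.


f_primary = (C_e - C0) / (C_e - C_alpha_max)
f_primary = (69.7 - 23.5) / (69.7 - 7.5)
f_primary = 0.742765
f_eutectic = 1 - 0.742765 = 0.2572


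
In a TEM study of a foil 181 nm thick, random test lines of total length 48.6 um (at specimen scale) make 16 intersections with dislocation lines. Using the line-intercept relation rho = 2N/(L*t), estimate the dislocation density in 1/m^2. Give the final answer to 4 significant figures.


rho = 2N / (L * t)
L = 48.6 um = 4.86e-05 m, t = 181 nm = 1.81e-07 m
rho = 2 * 16 / (4.86e-05 * 1.81e-07)
rho = 3.638e+12 1/m^2


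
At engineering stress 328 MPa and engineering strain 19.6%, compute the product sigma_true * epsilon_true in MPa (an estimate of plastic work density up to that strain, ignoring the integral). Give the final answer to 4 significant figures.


sigma_true = sigma_eng * (1 + epsilon_eng)
sigma_true = 328 * (1 + 0.196) = 392.288 MPa
epsilon_true = ln(1 + epsilon_eng)
epsilon_true = ln(1 + 0.196) = 0.178983
sigma_true * epsilon_true = 392.288 * 0.178983 = 70.21 MPa


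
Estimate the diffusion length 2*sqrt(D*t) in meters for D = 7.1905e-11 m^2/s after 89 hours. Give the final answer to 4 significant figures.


t = 89 hr = 320400 s
Diffusion length = 2*sqrt(D*t)
= 2*sqrt(7.1905e-11 * 320400)
= 9.6e-03 m


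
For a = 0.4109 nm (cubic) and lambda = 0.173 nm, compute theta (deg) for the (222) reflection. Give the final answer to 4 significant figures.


d = a / sqrt(h^2+k^2+l^2)
d = 0.4109 / sqrt(12) = 0.118617 nm
lambda = 2*d*sin(theta)  =>  sin(theta) = lambda / (2*d)
sin(theta) = 0.173 / (2 * 0.118617) = 0.72924
theta = 46.82 deg


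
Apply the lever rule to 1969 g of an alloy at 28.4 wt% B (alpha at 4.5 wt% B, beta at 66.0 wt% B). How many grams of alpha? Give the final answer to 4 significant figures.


f_alpha = (C_beta - C0) / (C_beta - C_alpha)
f_alpha = (66.0 - 28.4) / (66.0 - 4.5) = 0.611382
m_alpha = f_alpha * m_total = 0.611382 * 1969 = 1204 g


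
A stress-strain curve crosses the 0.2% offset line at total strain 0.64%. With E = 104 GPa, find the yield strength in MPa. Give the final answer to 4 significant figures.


Offset strain = 0.002
Elastic strain at yield = total_strain - offset = 6.4e-03 - 0.002 = 4.4e-03
sigma_y = E * elastic_strain = 104000 * 4.4e-03
sigma_y = 457.6 MPa


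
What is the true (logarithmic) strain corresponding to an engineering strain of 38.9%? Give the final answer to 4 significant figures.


epsilon_true = ln(1 + epsilon_eng)
epsilon_true = ln(1 + 0.389)
epsilon_true = 0.3286


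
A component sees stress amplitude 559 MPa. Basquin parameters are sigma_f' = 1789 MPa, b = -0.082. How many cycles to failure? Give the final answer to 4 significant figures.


sigma_a = sigma_f' * (2*Nf)^b
2*Nf = (sigma_a / sigma_f')^(1/b)
2*Nf = (559 / 1789)^(1/-0.082)
2*Nf = 1.44863e+06
Nf = 724300 cycles


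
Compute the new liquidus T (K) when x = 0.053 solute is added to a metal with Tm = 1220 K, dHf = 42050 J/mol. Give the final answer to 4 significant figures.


dT = R*Tm^2*x / dHf
dT = 8.314 * 1220^2 * 0.053 / 42050
dT = 15.5969 K
T_new = 1220 - 15.5969 = 1204 K


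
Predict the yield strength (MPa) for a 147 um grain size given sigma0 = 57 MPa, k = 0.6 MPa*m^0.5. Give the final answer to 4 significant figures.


sigma_y = sigma0 + k / sqrt(d)
d = 147 um = 1.47e-04 m
sigma_y = 57 + 0.6 / sqrt(1.47e-04)
sigma_y = 106.5 MPa


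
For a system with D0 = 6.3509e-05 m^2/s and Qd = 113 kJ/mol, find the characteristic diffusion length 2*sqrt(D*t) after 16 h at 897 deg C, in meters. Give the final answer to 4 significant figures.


Step 1: D = D0 * exp(-Qd/(R*T))
T = 1170.15 K
D = 6.3509e-05 * exp(-113e3 / (8.314 * 1170.15)) = 5.73345e-10 m^2/s
Step 2: L = 2*sqrt(D*t)
t = 16 h = 57600 s
L = 2*sqrt(5.73345e-10 * 57600) = 0.01149 m


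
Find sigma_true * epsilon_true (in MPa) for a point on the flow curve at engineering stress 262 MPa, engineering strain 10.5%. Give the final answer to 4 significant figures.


sigma_true = sigma_eng * (1 + epsilon_eng)
sigma_true = 262 * (1 + 0.105) = 289.51 MPa
epsilon_true = ln(1 + epsilon_eng)
epsilon_true = ln(1 + 0.105) = 0.0998453
sigma_true * epsilon_true = 289.51 * 0.0998453 = 28.91 MPa


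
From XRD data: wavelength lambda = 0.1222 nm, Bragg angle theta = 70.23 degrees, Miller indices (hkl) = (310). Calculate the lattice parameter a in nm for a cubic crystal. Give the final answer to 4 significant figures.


d = lambda / (2*sin(theta))
d = 0.1222 / (2*sin(70.23 deg))
d = 0.0649269 nm
a = d * sqrt(h^2+k^2+l^2) = 0.0649269 * sqrt(10)
a = 0.2053 nm


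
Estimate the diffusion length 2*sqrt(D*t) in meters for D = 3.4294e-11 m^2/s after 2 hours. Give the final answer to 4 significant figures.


t = 2 hr = 7200 s
Diffusion length = 2*sqrt(D*t)
= 2*sqrt(3.4294e-11 * 7200)
= 9.938e-04 m


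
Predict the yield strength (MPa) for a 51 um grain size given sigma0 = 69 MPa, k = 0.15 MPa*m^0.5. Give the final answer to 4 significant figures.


sigma_y = sigma0 + k / sqrt(d)
d = 51 um = 5.1e-05 m
sigma_y = 69 + 0.15 / sqrt(5.1e-05)
sigma_y = 90 MPa


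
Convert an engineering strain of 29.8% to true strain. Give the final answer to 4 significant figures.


epsilon_true = ln(1 + epsilon_eng)
epsilon_true = ln(1 + 0.298)
epsilon_true = 0.2608


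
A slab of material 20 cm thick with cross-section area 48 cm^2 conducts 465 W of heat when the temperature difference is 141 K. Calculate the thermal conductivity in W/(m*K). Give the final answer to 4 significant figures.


k = Q*L / (A*dT)
L = 0.2 m, A = 4.8e-03 m^2
k = 465 * 0.2 / (4.8e-03 * 141)
k = 137.4 W/(m*K)


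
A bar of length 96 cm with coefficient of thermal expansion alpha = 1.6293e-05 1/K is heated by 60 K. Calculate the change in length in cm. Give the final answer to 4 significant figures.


dL = L0 * alpha * dT
dL = 96 * 1.6293e-05 * 60
dL = 0.09385 cm


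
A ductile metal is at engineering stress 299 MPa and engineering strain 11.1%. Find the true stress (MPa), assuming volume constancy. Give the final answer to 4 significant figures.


sigma_true = sigma_eng * (1 + epsilon_eng)
sigma_true = 299 * (1 + 0.111)
sigma_true = 332.2 MPa


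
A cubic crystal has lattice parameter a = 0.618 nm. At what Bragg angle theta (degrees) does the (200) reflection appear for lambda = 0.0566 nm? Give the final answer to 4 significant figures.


d = a / sqrt(h^2+k^2+l^2)
d = 0.618 / sqrt(4) = 0.309 nm
lambda = 2*d*sin(theta)  =>  sin(theta) = lambda / (2*d)
sin(theta) = 0.0566 / (2 * 0.309) = 0.0915858
theta = 5.255 deg


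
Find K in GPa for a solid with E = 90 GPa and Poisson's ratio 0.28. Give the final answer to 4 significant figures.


K = E / (3*(1-2*nu))
K = 90 / (3*(1-2*0.28))
K = 68.18 GPa


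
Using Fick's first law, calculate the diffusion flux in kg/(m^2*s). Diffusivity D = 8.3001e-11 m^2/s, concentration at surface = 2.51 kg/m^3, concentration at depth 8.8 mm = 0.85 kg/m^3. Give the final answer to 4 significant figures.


J = -D * (dC/dx) = D * (C1 - C2) / dx
J = 8.3001e-11 * (2.51 - 0.85) / 8.8e-03
J = 1.566e-08 kg/(m^2*s)


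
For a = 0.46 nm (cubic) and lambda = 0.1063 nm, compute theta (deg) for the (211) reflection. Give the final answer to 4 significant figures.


d = a / sqrt(h^2+k^2+l^2)
d = 0.46 / sqrt(6) = 0.187794 nm
lambda = 2*d*sin(theta)  =>  sin(theta) = lambda / (2*d)
sin(theta) = 0.1063 / (2 * 0.187794) = 0.283023
theta = 16.44 deg


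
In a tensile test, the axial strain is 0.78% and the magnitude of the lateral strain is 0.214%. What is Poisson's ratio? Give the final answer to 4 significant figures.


nu = -epsilon_lat / epsilon_axial
Lateral strain is contraction (negative), so using magnitudes:
nu = 0.214 / 0.78
nu = 0.2744


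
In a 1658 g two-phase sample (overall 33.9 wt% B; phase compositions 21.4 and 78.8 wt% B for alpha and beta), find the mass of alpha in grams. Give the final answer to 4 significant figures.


f_alpha = (C_beta - C0) / (C_beta - C_alpha)
f_alpha = (78.8 - 33.9) / (78.8 - 21.4) = 0.78223
m_alpha = f_alpha * m_total = 0.78223 * 1658 = 1297 g


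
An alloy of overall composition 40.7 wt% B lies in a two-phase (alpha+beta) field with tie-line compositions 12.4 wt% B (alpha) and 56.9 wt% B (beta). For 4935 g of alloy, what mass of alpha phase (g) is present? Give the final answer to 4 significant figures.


f_alpha = (C_beta - C0) / (C_beta - C_alpha)
f_alpha = (56.9 - 40.7) / (56.9 - 12.4) = 0.364045
m_alpha = f_alpha * m_total = 0.364045 * 4935 = 1797 g


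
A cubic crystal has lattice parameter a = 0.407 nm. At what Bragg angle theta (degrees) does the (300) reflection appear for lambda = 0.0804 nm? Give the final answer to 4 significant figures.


d = a / sqrt(h^2+k^2+l^2)
d = 0.407 / sqrt(9) = 0.135667 nm
lambda = 2*d*sin(theta)  =>  sin(theta) = lambda / (2*d)
sin(theta) = 0.0804 / (2 * 0.135667) = 0.296314
theta = 17.24 deg


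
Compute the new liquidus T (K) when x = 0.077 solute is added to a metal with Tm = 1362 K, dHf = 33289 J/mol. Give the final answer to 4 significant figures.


dT = R*Tm^2*x / dHf
dT = 8.314 * 1362^2 * 0.077 / 33289
dT = 35.6742 K
T_new = 1362 - 35.6742 = 1326 K


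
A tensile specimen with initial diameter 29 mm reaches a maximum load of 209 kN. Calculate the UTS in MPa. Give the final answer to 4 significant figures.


A0 = pi*(d/2)^2 = pi*(29/2)^2 = 660.52 mm^2
UTS = F_max / A0 = 209*1000 / 660.52
UTS = 316.4 MPa


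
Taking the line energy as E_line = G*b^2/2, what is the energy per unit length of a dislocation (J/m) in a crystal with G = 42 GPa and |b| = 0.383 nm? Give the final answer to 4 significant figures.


E = G*b^2/2
b = 0.383 nm = 3.83e-10 m
G = 42 GPa = 4.2e+10 Pa
E = 0.5 * 4.2e+10 * (3.83e-10)^2
E = 3.08e-09 J/m


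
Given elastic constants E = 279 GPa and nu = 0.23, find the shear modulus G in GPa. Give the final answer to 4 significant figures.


G = E / (2*(1+nu))
G = 279 / (2*(1+0.23))
G = 113.4 GPa


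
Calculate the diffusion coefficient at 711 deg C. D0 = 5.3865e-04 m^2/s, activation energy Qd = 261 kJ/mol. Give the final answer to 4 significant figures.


D = D0 * exp(-Qd / (R*T))
T = 984.15 K
D = 5.3865e-04 * exp(-261e3 / (8.314 * 984.15))
D = 7.551e-18 m^2/s


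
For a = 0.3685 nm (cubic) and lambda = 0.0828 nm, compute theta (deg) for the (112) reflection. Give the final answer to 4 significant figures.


d = a / sqrt(h^2+k^2+l^2)
d = 0.3685 / sqrt(6) = 0.150439 nm
lambda = 2*d*sin(theta)  =>  sin(theta) = lambda / (2*d)
sin(theta) = 0.0828 / (2 * 0.150439) = 0.275194
theta = 15.97 deg


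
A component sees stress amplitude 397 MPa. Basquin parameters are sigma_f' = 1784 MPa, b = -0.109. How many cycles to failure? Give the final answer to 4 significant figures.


sigma_a = sigma_f' * (2*Nf)^b
2*Nf = (sigma_a / sigma_f')^(1/b)
2*Nf = (397 / 1784)^(1/-0.109)
2*Nf = 970948
Nf = 485500 cycles


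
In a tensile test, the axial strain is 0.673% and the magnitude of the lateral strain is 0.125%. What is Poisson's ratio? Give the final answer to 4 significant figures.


nu = -epsilon_lat / epsilon_axial
Lateral strain is contraction (negative), so using magnitudes:
nu = 0.125 / 0.673
nu = 0.1857


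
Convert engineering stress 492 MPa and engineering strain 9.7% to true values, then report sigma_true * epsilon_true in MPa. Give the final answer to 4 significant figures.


sigma_true = sigma_eng * (1 + epsilon_eng)
sigma_true = 492 * (1 + 0.097) = 539.724 MPa
epsilon_true = ln(1 + epsilon_eng)
epsilon_true = ln(1 + 0.097) = 0.0925792
sigma_true * epsilon_true = 539.724 * 0.0925792 = 49.97 MPa


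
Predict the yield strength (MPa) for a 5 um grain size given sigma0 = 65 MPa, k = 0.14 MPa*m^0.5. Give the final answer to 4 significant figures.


sigma_y = sigma0 + k / sqrt(d)
d = 5 um = 5e-06 m
sigma_y = 65 + 0.14 / sqrt(5e-06)
sigma_y = 127.6 MPa


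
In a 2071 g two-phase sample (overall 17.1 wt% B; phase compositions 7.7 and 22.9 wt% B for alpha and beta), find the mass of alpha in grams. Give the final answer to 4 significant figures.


f_alpha = (C_beta - C0) / (C_beta - C_alpha)
f_alpha = (22.9 - 17.1) / (22.9 - 7.7) = 0.381579
m_alpha = f_alpha * m_total = 0.381579 * 2071 = 790.3 g


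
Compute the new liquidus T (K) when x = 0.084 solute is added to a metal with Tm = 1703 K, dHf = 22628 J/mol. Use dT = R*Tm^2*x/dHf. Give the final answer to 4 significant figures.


dT = R*Tm^2*x / dHf
dT = 8.314 * 1703^2 * 0.084 / 22628
dT = 89.5102 K
T_new = 1703 - 89.5102 = 1613 K


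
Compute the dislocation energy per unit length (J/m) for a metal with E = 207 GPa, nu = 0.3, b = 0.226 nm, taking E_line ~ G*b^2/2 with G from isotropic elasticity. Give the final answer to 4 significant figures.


Step 1: G = E / (2*(1+nu))
G = 207 / (2*(1+0.3)) = 79.6154 GPa = 7.96154e+10 Pa
Step 2: E_line = G*b^2/2
b = 0.226 nm = 2.26e-10 m
E_line = 0.5 * 7.96154e+10 * (2.26e-10)^2 = 2.033e-09 J/m


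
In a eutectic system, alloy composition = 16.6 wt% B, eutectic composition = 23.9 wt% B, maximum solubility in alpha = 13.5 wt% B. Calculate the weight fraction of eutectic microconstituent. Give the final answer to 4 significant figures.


f_primary = (C_e - C0) / (C_e - C_alpha_max)
f_primary = (23.9 - 16.6) / (23.9 - 13.5)
f_primary = 0.701923
f_eutectic = 1 - 0.701923 = 0.2981


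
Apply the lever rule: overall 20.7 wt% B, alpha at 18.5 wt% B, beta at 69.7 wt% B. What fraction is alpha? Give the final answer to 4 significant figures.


f_alpha = (C_beta - C0) / (C_beta - C_alpha)
f_alpha = (69.7 - 20.7) / (69.7 - 18.5)
f_alpha = 0.957
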